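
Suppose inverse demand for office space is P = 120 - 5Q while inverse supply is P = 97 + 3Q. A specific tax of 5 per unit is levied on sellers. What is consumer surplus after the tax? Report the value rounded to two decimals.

Without the tax, 120 - 5Q = 97 + 3Q so Q* = 2.875 and P* = 105.625.
With the tax, sellers need 5 more per unit: 120 - 5Q = 97 + 3Q + 5, so Q_t = 2.25. Buyers pay P_b = 108.75; sellers receive P_s = P_b - 5 = 103.75.
Consumer surplus is the triangle under demand above P_b: (1/2)(2.25)(120 - 108.75) = 12.6562.

12.66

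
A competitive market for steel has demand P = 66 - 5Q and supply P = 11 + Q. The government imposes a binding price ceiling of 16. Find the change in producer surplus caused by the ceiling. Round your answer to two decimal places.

Without the control, 66 - 5Q = 11 + Q so Q* = 9.1667 and P* = 20.1667.
At the ceiling price 16, quantity supplied is (16 - 11)/1 = 5; supply is the short side, so Q = 5 trades at P = 16.
PS goes from (1/2)(9.1667)(9.1667) = 42.0139 to 12.5 (computed as (16 - 11)(5) - (1/2)(1)(5)^2), a change of -29.5139.

-29.51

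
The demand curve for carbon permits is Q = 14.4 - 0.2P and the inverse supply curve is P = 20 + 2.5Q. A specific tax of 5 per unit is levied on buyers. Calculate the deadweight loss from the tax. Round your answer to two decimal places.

Rewriting demand in inverse form: P = 72 - 5Q.
Pre-tax equilibrium: 72 - 5Q = 20 + 2.5Q gives Q* = 6.9333, P* = 37.3333.
With the tax, buyers' net willingness to pay falls by 5: (72 - 5) - 5Q = 20 + 2.5Q, so Q_t = 6.2667. Buyers pay P_b = 40.6667; sellers receive P_s = P_b - 5 = 35.6667.
Deadweight loss is the triangle between the curves from Q_t to Q*: (1/2)(6.9333 - 6.2667)(5) = 1.6667.

1.67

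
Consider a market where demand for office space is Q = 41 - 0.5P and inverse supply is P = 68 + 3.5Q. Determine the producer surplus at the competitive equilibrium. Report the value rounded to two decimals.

Rewriting demand in inverse form: P = 82 - 2Q.
Set 82 - 2Q = 68 + 3.5Q, which gives 14 = 5.5Q, so Q* = 2.5455 and P* = 82 - 2(2.5455) = 76.9091.
PS is the area between P* and the supply curve from 0 to Q*: (1/2)(2.5455)(8.9091) = 11.3388.

11.34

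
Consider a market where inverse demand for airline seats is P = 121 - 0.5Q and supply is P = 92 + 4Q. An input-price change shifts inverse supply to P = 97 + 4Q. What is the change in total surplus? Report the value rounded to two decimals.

Initial equilibrium: Q_0 = 6.4444, P_0 = 117.7778; CS_0 = (1/2)(6.4444)(3.2222) = 10.3827, PS_0 = (1/2)(6.4444)(25.7778) = 83.0617.
New equilibrium: 121 - 0.5Q = 97 + 4Q gives Q_1 = 5.3333, P_1 = 118.3333; CS_1 = 7.1111, PS_1 = 56.8889.
Change in total surplus = (7.1111 + 56.8889) - (10.3827 + 83.0617) = -29.4444.

-29.44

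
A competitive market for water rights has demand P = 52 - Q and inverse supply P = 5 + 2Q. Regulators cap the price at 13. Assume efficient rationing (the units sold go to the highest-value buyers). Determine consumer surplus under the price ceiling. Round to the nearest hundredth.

148.00

Without the control, 52 - Q = 5 + 2Q so Q* = 15.6667 and P* = 36.3333.
At P = 13, sellers supply (13 - 5)/2 = 4 while buyers want more, so the quantity traded is 4 at price 13.
The demand price at Q = 4 is 48. CS is the trapezoid between demand and 13 over [0, 4]: (1/2)[(52 - 13) + (48 - 13)](4) = 148.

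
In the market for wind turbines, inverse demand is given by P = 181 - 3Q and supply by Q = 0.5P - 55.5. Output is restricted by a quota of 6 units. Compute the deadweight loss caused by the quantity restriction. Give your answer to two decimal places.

Rewriting supply in inverse form: P = 111 + 2Q.
Without the quota, 181 - 3Q = 111 + 2Q gives Q* = 14.
At Q = 6 the demand price is 181 - 3(6) = 163 and the supply price is 111 + 2(6) = 123.
Deadweight loss is the triangle between the curves from 6 to 14: (1/2)(163 - 123)(14 - 6) = 160.

160.00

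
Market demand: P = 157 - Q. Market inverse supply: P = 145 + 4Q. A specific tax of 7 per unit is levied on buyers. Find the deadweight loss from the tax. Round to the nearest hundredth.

4.90

Pre-tax equilibrium: 157 - Q = 145 + 4Q gives Q* = 2.4, P* = 154.6.
With the tax, buyers' net willingness to pay falls by 7: (157 - 7) - Q = 145 + 4Q, so Q_t = 1. Buyers pay P_b = 156; sellers receive P_s = P_b - 7 = 149.
The welfare triangle lost has base Q* - Q_t = 1.4 and height t = 7, so DWL = (1/2)(1.4)(7) = 4.9.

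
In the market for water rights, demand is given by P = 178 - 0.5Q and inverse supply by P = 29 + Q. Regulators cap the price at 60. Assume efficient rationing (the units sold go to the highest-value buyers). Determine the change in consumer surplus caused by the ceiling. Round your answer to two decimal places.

Without the control, 178 - 0.5Q = 29 + Q so Q* = 99.3333 and P* = 128.3333.
At P = 60, sellers supply (60 - 29)/1 = 31 while buyers want more, so the quantity traded is 31 at price 60.
CS goes from (1/2)(99.3333)(49.6667) = 2466.7778 to 3417.75 (computed as (178 - 60)(31) - (1/2)(0.5)(31)^2), a change of 950.9722.

950.97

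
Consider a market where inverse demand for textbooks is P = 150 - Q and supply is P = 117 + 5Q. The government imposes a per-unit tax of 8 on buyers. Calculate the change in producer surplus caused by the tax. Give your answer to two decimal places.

Pre-tax equilibrium: 150 - Q = 117 + 5Q gives Q* = 5.5, P* = 144.5.
With the tax, buyers' net willingness to pay falls by 8: (150 - 8) - Q = 117 + 5Q, so Q_t = 4.1667. Buyers pay P_b = 145.8333; sellers receive P_s = P_b - 8 = 137.8333.
Producers lose the trapezoid between P_s and P* out to Q_t plus the triangle from Q_t to Q*: change in PS = 43.4028 - 75.625 = -32.2222.

-32.22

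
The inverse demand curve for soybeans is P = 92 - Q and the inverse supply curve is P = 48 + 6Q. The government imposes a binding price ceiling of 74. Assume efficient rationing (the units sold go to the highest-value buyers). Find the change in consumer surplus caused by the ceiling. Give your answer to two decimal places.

Without the control, 92 - Q = 48 + 6Q so Q* = 6.2857 and P* = 85.7143.
At the ceiling price 74, quantity supplied is (74 - 48)/6 = 4.3333; supply is the short side, so Q = 4.3333 trades at P = 74.
CS goes from (1/2)(6.2857)(6.2857) = 19.7551 to 68.6111 (computed as (92 - 74)(4.3333) - (1/2)(1)(4.3333)^2), a change of 48.856.

48.86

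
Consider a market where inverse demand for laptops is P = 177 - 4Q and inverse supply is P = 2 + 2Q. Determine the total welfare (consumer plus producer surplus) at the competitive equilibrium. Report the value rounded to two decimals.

2552.08

Set 177 - 4Q = 2 + 2Q, which gives 175 = 6Q, so Q* = 29.1667 and P* = 177 - 4(29.1667) = 60.3333.
CS = (1/2)(29.1667)(116.6667) = 1701.3889 and PS = (1/2)(29.1667)(58.3333) = 850.6944, so total surplus = 2552.0833.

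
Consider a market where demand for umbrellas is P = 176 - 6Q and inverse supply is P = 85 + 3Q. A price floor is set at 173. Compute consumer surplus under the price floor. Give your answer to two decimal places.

0.75

Free-market equilibrium: 176 - 6Q = 85 + 3Q gives Q* = 10.1111, P* = 115.3333.
At P = 173, buyers demand (176 - 173)/6 = 0.5 while sellers would supply more, so the quantity traded is 0.5 at price 173.
CS is the triangle under demand above 173: (1/2)(0.5)(176 - 173) = 0.75.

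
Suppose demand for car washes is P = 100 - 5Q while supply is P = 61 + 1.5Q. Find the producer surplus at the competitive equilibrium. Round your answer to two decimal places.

Equilibrium: 100 - 5Q = 61 + 1.5Q, so Q* = 6 and P* = 70.
Producer surplus is the triangle above supply below P*: (1/2)(6)(70 - 61) = (1/2)(6)(9) = 27.

27.00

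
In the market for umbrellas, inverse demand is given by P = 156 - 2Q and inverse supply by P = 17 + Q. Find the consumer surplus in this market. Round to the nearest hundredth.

Set 156 - 2Q = 17 + Q, which gives 139 = 3Q, so Q* = 46.3333 and P* = 156 - 2(46.3333) = 63.3333.
CS is the area between the demand curve and P* from 0 to Q*: (1/2)(46.3333)(92.6667) = 2146.7778.

2146.78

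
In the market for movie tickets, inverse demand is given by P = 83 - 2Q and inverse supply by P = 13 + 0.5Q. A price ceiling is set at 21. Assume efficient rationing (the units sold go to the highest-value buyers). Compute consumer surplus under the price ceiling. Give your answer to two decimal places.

Free-market equilibrium: 83 - 2Q = 13 + 0.5Q gives Q* = 28, P* = 27.
At P = 21, sellers supply (21 - 13)/0.5 = 16 while buyers want more, so the quantity traded is 16 at price 21.
The demand price at Q = 16 is 51. CS is the trapezoid between demand and 21 over [0, 16]: (1/2)[(83 - 21) + (51 - 21)](16) = 736.

736.00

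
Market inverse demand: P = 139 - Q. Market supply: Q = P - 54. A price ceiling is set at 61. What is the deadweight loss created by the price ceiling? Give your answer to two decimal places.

Rewriting supply in inverse form: P = 54 + Q.
Without the control, 139 - Q = 54 + Q so Q* = 42.5 and P* = 96.5.
At P = 61, sellers supply (61 - 54)/1 = 7 while buyers want more, so the quantity traded is 7 at price 61.
At Q = 7 the demand price is 132 and the supply price is 61. Deadweight loss is the triangle between the curves from 7 to 42.5: (1/2)(132 - 61)(42.5 - 7) = 1260.25.

1260.25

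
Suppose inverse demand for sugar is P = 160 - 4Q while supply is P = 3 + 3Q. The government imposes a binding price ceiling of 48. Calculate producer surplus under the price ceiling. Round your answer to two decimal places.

Free-market equilibrium: 160 - 4Q = 3 + 3Q gives Q* = 22.4286, P* = 70.2857.
At P = 48, sellers supply (48 - 3)/3 = 15 while buyers want more, so the quantity traded is 15 at price 48.
PS is the triangle above supply below 48: (1/2)(15)(48 - 3) = 337.5.

337.50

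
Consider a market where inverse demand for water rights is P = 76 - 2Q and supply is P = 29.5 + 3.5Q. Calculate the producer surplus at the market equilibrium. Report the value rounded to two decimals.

Setting demand equal to supply, 46.5 = 5.5Q, so Q* = 8.4545 and P* = 59.0909.
The supply curve's price intercept is 29.5, so PS = (1/2)(Q*)(P* - 29.5) = (1/2)(8.4545)(29.5909) = 125.0888.

125.09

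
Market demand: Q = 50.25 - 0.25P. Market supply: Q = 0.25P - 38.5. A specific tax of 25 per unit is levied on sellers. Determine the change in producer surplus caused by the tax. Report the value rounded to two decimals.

-53.91

Rewriting demand in inverse form: P = 201 - 4Q.
Rewriting supply in inverse form: P = 154 + 4Q.
Without the tax, 201 - 4Q = 154 + 4Q so Q* = 5.875 and P* = 177.5.
With the tax, sellers need 25 more per unit: 201 - 4Q = 154 + 4Q + 25, so Q_t = 2.75. Buyers pay P_b = 190; sellers receive P_s = P_b - 25 = 165.
Producers lose the trapezoid between P_s and P* out to Q_t plus the triangle from Q_t to Q*: change in PS = 15.125 - 69.0312 = -53.9062.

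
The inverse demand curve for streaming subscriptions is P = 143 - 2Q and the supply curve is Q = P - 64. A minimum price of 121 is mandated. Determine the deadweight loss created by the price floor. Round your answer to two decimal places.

Rewriting supply in inverse form: P = 64 + Q.
Without the control, 143 - 2Q = 64 + Q so Q* = 26.3333 and P* = 90.3333.
At P = 121, buyers demand (143 - 121)/2 = 11 while sellers would supply more, so the quantity traded is 11 at price 121.
At Q = 11 the demand price is 121 and the supply price is 75. Deadweight loss is the triangle between the curves from 11 to 26.3333: (1/2)(121 - 75)(26.3333 - 11) = 352.6667.

352.67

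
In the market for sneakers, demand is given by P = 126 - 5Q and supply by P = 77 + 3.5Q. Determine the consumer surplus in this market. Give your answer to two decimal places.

Set 126 - 5Q = 77 + 3.5Q, which gives 49 = 8.5Q, so Q* = 5.7647 and P* = 126 - 5(5.7647) = 97.1765.
The demand choke price is 126, so CS = (1/2)(Q*)(126 - P*) = (1/2)(5.7647)(28.8235) = 83.0796.

83.08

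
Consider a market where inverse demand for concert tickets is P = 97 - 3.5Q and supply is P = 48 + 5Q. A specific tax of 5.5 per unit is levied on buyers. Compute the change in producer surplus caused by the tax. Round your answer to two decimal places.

-17.60

Pre-tax equilibrium: 97 - 3.5Q = 48 + 5Q gives Q* = 5.7647, P* = 76.8235.
A tax on buyers shifts demand down by 5.5: (97 - 5.5) - 3.5Q = 48 + 5Q, so Q_t = 5.1176. Buyers pay P_b = 79.0882; sellers receive P_s = P_b - 5.5 = 73.5882.
PS falls from (1/2)(5.7647)(28.8235) = 83.0796 to (1/2)(5.1176)(25.5882) = 65.4758, a change of -17.6038.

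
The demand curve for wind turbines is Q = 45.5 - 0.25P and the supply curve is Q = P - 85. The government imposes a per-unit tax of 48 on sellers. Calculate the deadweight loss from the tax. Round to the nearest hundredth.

230.40

Rewriting demand in inverse form: P = 182 - 4Q.
Rewriting supply in inverse form: P = 85 + Q.
Without the tax, 182 - 4Q = 85 + Q so Q* = 19.4 and P* = 104.4.
With the tax, sellers need 48 more per unit: 182 - 4Q = 85 + Q + 48, so Q_t = 9.8. Buyers pay P_b = 142.8; sellers receive P_s = P_b - 48 = 94.8.
Deadweight loss is the triangle between the curves from Q_t to Q*: (1/2)(19.4 - 9.8)(48) = 230.4.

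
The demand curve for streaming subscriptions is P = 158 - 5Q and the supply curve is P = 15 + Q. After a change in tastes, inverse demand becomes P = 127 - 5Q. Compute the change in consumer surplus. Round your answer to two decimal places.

-548.96

Initial equilibrium: Q_0 = 23.8333, P_0 = 38.8333; CS_0 = (1/2)(23.8333)(119.1667) = 1420.0694, PS_0 = (1/2)(23.8333)(23.8333) = 284.0139.
New equilibrium: 127 - 5Q = 15 + Q gives Q_1 = 18.6667, P_1 = 33.6667; CS_1 = 871.1111, PS_1 = 174.2222.
Change in consumer surplus = 871.1111 - 1420.0694 = -548.9583.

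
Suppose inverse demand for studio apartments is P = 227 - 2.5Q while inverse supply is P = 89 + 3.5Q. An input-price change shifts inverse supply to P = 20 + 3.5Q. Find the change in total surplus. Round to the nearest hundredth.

1983.75

Initial equilibrium: Q_0 = 23, P_0 = 169.5; CS_0 = (1/2)(23)(57.5) = 661.25, PS_0 = (1/2)(23)(80.5) = 925.75.
New equilibrium: 227 - 2.5Q = 20 + 3.5Q gives Q_1 = 34.5, P_1 = 140.75; CS_1 = 1487.8125, PS_1 = 2082.9375.
Change in total surplus = (1487.8125 + 2082.9375) - (661.25 + 925.75) = 1983.75.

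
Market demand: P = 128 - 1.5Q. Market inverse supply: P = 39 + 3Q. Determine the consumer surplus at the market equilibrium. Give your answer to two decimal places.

Equilibrium: 128 - 1.5Q = 39 + 3Q, so Q* = 19.7778 and P* = 98.3333.
CS is the area between the demand curve and P* from 0 to Q*: (1/2)(19.7778)(29.6667) = 293.3704.

293.37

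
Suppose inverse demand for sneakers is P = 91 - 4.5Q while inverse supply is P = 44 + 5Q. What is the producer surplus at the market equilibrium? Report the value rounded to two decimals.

61.19

Set 91 - 4.5Q = 44 + 5Q, which gives 47 = 9.5Q, so Q* = 4.9474 and P* = 91 - 4.5(4.9474) = 68.7368.
The supply curve's price intercept is 44, so PS = (1/2)(Q*)(P* - 44) = (1/2)(4.9474)(24.7368) = 61.1911.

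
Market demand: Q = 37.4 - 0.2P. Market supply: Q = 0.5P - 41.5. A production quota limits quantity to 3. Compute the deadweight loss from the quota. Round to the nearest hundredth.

492.07

Rewriting demand in inverse form: P = 187 - 5Q.
Rewriting supply in inverse form: P = 83 + 2Q.
Without the quota, 187 - 5Q = 83 + 2Q gives Q* = 14.8571.
At Q = 3 the demand price is 187 - 5(3) = 172 and the supply price is 83 + 2(3) = 89.
DWL = (1/2)(gap between curves at 3) x (Q* - 3) = (1/2)(83)(11.8571) = 492.0714.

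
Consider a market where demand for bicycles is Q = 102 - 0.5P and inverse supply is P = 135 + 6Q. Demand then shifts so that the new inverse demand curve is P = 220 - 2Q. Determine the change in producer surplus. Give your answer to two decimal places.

115.50

Rewriting demand in inverse form: P = 204 - 2Q.
Initial equilibrium: Q_0 = 8.625, P_0 = 186.75; CS_0 = (1/2)(8.625)(17.25) = 74.3906, PS_0 = (1/2)(8.625)(51.75) = 223.1719.
New equilibrium: 220 - 2Q = 135 + 6Q gives Q_1 = 10.625, P_1 = 198.75; CS_1 = 112.8906, PS_1 = 338.6719.
Change in producer surplus = 338.6719 - 223.1719 = 115.5.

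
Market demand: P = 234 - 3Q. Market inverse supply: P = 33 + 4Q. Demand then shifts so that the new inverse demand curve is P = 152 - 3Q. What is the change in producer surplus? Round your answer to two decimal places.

-1071.02

Initial equilibrium: Q_0 = 28.7143, P_0 = 147.8571; CS_0 = (1/2)(28.7143)(86.1429) = 1236.7653, PS_0 = (1/2)(28.7143)(114.8571) = 1649.0204.
New equilibrium: 152 - 3Q = 33 + 4Q gives Q_1 = 17, P_1 = 101; CS_1 = 433.5, PS_1 = 578.
Change in producer surplus = 578 - 1649.0204 = -1071.0204.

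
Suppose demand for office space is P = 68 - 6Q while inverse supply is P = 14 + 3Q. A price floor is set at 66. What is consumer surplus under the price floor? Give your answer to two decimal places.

0.33

Without the control, 68 - 6Q = 14 + 3Q so Q* = 6 and P* = 32.
At P = 66, buyers demand (68 - 66)/6 = 0.3333 while sellers would supply more, so the quantity traded is 0.3333 at price 66.
CS is the triangle under demand above 66: (1/2)(0.3333)(68 - 66) = 0.3333.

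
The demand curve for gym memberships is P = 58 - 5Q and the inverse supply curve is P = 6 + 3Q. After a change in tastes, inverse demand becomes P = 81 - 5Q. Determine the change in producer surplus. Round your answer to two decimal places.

68.46

Initial equilibrium: Q_0 = 6.5, P_0 = 25.5; CS_0 = (1/2)(6.5)(32.5) = 105.625, PS_0 = (1/2)(6.5)(19.5) = 63.375.
New equilibrium: 81 - 5Q = 6 + 3Q gives Q_1 = 9.375, P_1 = 34.125; CS_1 = 219.7266, PS_1 = 131.8359.
Change in producer surplus = 131.8359 - 63.375 = 68.4609.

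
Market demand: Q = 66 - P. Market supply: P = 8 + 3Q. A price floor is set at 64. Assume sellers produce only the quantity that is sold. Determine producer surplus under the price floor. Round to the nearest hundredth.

Rewriting demand in inverse form: P = 66 - Q.
Free-market equilibrium: 66 - Q = 8 + 3Q gives Q* = 14.5, P* = 51.5.
At the floor price 64, quantity demanded is (66 - 64)/1 = 2; demand is the short side, so Q = 2 trades at P = 64.
The supply price at Q = 2 is 14. PS is the trapezoid between 64 and supply over [0, 2]: (1/2)[(64 - 8) + (64 - 14)](2) = 106.

106.00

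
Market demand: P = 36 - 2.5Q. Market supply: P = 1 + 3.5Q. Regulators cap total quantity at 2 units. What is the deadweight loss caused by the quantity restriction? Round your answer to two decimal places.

44.08

Without the quota, 36 - 2.5Q = 1 + 3.5Q gives Q* = 5.8333.
At Q = 2 the demand price is 36 - 2.5(2) = 31 and the supply price is 1 + 3.5(2) = 8.
Deadweight loss is the triangle between the curves from 2 to 5.8333: (1/2)(31 - 8)(5.8333 - 2) = 44.0833.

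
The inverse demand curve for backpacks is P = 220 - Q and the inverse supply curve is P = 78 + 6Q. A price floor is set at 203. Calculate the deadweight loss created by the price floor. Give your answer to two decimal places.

Without the control, 220 - Q = 78 + 6Q so Q* = 20.2857 and P* = 199.7143.
At P = 203, buyers demand (220 - 203)/1 = 17 while sellers would supply more, so the quantity traded is 17 at price 203.
At Q = 17 the demand price is 203 and the supply price is 180. Deadweight loss is the triangle between the curves from 17 to 20.2857: (1/2)(203 - 180)(20.2857 - 17) = 37.7857.

37.79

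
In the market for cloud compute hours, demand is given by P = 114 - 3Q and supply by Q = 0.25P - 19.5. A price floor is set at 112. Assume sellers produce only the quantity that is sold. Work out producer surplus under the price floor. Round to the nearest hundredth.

21.78

Rewriting supply in inverse form: P = 78 + 4Q.
Without the control, 114 - 3Q = 78 + 4Q so Q* = 5.1429 and P* = 98.5714.
At P = 112, buyers demand (114 - 112)/3 = 0.6667 while sellers would supply more, so the quantity traded is 0.6667 at price 112.
The supply price at Q = 0.6667 is 80.6667. PS is the trapezoid between 112 and supply over [0, 0.6667]: (1/2)[(112 - 78) + (112 - 80.6667)](0.6667) = 21.7778.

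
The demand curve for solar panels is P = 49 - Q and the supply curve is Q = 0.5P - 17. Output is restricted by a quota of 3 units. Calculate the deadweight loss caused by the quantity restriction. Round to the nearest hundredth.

6.00

Rewriting supply in inverse form: P = 34 + 2Q.
Unrestricted equilibrium: Q* = (49 - 34)/(1 + 2) = 5.
At Q = 3 the demand price is 49 - (3) = 46 and the supply price is 34 + 2(3) = 40.
Deadweight loss is the triangle between the curves from 3 to 5: (1/2)(46 - 40)(5 - 3) = 6.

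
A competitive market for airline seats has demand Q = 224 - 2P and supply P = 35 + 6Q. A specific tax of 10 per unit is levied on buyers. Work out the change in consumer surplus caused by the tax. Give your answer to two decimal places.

-8.52

Rewriting demand in inverse form: P = 112 - 0.5Q.
Without the tax, 112 - 0.5Q = 35 + 6Q so Q* = 11.8462 and P* = 106.0769.
A tax on buyers shifts demand down by 10: (112 - 10) - 0.5Q = 35 + 6Q, so Q_t = 10.3077. Buyers pay P_b = 106.8462; sellers receive P_s = P_b - 10 = 96.8462.
CS falls from (1/2)(11.8462)(5.9231) = 35.0828 to (1/2)(10.3077)(5.1538) = 26.5621, a change of -8.5207.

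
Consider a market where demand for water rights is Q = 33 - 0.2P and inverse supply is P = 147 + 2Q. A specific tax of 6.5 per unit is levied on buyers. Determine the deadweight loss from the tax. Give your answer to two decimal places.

Rewriting demand in inverse form: P = 165 - 5Q.
Pre-tax equilibrium: 165 - 5Q = 147 + 2Q gives Q* = 2.5714, P* = 152.1429.
A tax on buyers shifts demand down by 6.5: (165 - 6.5) - 5Q = 147 + 2Q, so Q_t = 1.6429. Buyers pay P_b = 156.7857; sellers receive P_s = P_b - 6.5 = 150.2857.
The welfare triangle lost has base Q* - Q_t = 0.9286 and height t = 6.5, so DWL = (1/2)(0.9286)(6.5) = 3.0179.

3.02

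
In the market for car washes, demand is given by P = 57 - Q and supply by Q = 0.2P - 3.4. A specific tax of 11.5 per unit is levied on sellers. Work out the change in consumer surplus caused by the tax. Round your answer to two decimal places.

Rewriting supply in inverse form: P = 17 + 5Q.
Without the tax, 57 - Q = 17 + 5Q so Q* = 6.6667 and P* = 50.3333.
A tax on sellers shifts supply up by 11.5: 57 - Q = 17 + 5Q + 11.5, so Q_t = 4.75. Buyers pay P_b = 52.25; sellers receive P_s = P_b - 11.5 = 40.75.
CS falls from (1/2)(6.6667)(6.6667) = 22.2222 to (1/2)(4.75)(4.75) = 11.2812, a change of -10.941.

-10.94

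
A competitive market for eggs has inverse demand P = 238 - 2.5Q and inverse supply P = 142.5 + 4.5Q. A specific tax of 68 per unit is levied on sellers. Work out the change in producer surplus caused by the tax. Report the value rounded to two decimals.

-384.06

Without the tax, 238 - 2.5Q = 142.5 + 4.5Q so Q* = 13.6429 and P* = 203.8929.
A tax on sellers shifts supply up by 68: 238 - 2.5Q = 142.5 + 4.5Q + 68, so Q_t = 3.9286. Buyers pay P_b = 228.1786; sellers receive P_s = P_b - 68 = 160.1786.
PS falls from (1/2)(13.6429)(61.3929) = 418.787 to (1/2)(3.9286)(17.6786) = 34.7258, a change of -384.0612.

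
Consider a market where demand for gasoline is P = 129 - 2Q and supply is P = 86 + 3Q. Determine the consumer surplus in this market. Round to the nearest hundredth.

Setting demand equal to supply, 43 = 5Q, so Q* = 8.6 and P* = 111.8.
The demand choke price is 129, so CS = (1/2)(Q*)(129 - P*) = (1/2)(8.6)(17.2) = 73.96.

73.96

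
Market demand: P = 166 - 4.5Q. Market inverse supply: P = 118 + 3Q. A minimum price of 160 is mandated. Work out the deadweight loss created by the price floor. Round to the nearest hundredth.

Free-market equilibrium: 166 - 4.5Q = 118 + 3Q gives Q* = 6.4, P* = 137.2.
At P = 160, buyers demand (166 - 160)/4.5 = 1.3333 while sellers would supply more, so the quantity traded is 1.3333 at price 160.
At Q = 1.3333 the demand price is 160 and the supply price is 122. Deadweight loss is the triangle between the curves from 1.3333 to 6.4: (1/2)(160 - 122)(6.4 - 1.3333) = 96.2667.

96.27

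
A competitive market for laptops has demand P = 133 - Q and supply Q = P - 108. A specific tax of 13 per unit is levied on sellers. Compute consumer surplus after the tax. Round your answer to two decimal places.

Rewriting supply in inverse form: P = 108 + Q.
Without the tax, 133 - Q = 108 + Q so Q* = 12.5 and P* = 120.5.
With the tax, sellers need 13 more per unit: 133 - Q = 108 + Q + 13, so Q_t = 6. Buyers pay P_b = 127; sellers receive P_s = P_b - 13 = 114.
Consumer surplus is the triangle under demand above P_b: (1/2)(6)(133 - 127) = 18.

18.00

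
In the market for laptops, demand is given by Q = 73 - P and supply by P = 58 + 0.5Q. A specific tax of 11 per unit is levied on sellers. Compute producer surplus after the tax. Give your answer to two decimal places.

1.78

Rewriting demand in inverse form: P = 73 - Q.
Pre-tax equilibrium: 73 - Q = 58 + 0.5Q gives Q* = 10, P* = 63.
With the tax, sellers need 11 more per unit: 73 - Q = 58 + 0.5Q + 11, so Q_t = 2.6667. Buyers pay P_b = 70.3333; sellers receive P_s = P_b - 11 = 59.3333.
Producer surplus is the triangle above supply below P_s: (1/2)(2.6667)(59.3333 - 58) = 1.7778.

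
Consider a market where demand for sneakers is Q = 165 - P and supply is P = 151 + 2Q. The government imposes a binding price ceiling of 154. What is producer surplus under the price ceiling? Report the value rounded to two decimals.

2.25

Rewriting demand in inverse form: P = 165 - Q.
Free-market equilibrium: 165 - Q = 151 + 2Q gives Q* = 4.6667, P* = 160.3333.
At P = 154, sellers supply (154 - 151)/2 = 1.5 while buyers want more, so the quantity traded is 1.5 at price 154.
PS is the triangle above supply below 154: (1/2)(1.5)(154 - 151) = 2.25.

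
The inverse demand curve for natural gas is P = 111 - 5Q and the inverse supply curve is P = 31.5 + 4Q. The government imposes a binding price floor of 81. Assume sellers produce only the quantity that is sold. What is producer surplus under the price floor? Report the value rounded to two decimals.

225.00

Without the control, 111 - 5Q = 31.5 + 4Q so Q* = 8.8333 and P* = 66.8333.
At P = 81, buyers demand (111 - 81)/5 = 6 while sellers would supply more, so the quantity traded is 6 at price 81.
The supply price at Q = 6 is 55.5. PS is the trapezoid between 81 and supply over [0, 6]: (1/2)[(81 - 31.5) + (81 - 55.5)](6) = 225.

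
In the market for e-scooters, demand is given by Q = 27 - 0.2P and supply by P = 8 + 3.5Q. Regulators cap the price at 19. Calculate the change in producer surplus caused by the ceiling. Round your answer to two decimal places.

Rewriting demand in inverse form: P = 135 - 5Q.
Free-market equilibrium: 135 - 5Q = 8 + 3.5Q gives Q* = 14.9412, P* = 60.2941.
At P = 19, sellers supply (19 - 8)/3.5 = 3.1429 while buyers want more, so the quantity traded is 3.1429 at price 19.
PS goes from (1/2)(14.9412)(52.2941) = 390.6678 to 17.2857 (computed as (19 - 8)(3.1429) - (1/2)(3.5)(3.1429)^2), a change of -373.3821.

-373.38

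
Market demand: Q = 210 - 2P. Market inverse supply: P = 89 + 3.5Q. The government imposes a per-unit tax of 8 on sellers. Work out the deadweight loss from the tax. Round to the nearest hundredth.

8.00

Rewriting demand in inverse form: P = 105 - 0.5Q.
Pre-tax equilibrium: 105 - 0.5Q = 89 + 3.5Q gives Q* = 4, P* = 103.
A tax on sellers shifts supply up by 8: 105 - 0.5Q = 89 + 3.5Q + 8, so Q_t = 2. Buyers pay P_b = 104; sellers receive P_s = P_b - 8 = 96.
Deadweight loss is the triangle between the curves from Q_t to Q*: (1/2)(4 - 2)(8) = 8.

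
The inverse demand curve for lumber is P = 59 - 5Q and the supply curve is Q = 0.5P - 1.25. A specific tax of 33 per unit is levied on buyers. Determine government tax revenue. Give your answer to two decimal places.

110.79

Rewriting supply in inverse form: P = 2.5 + 2Q.
Without the tax, 59 - 5Q = 2.5 + 2Q so Q* = 8.0714 and P* = 18.6429.
A tax on buyers shifts demand down by 33: (59 - 33) - 5Q = 2.5 + 2Q, so Q_t = 3.3571. Buyers pay P_b = 42.2143; sellers receive P_s = P_b - 33 = 9.2143.
Revenue is the tax times quantity traded: 33 x 3.3571 = 110.7857.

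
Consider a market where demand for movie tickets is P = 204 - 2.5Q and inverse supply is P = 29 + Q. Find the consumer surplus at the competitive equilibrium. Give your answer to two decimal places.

Equilibrium: 204 - 2.5Q = 29 + Q, so Q* = 50 and P* = 79.
The demand choke price is 204, so CS = (1/2)(Q*)(204 - P*) = (1/2)(50)(125) = 3125.

3125.00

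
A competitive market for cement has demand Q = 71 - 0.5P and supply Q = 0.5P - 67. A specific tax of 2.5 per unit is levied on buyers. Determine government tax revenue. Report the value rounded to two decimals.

Rewriting demand in inverse form: P = 142 - 2Q.
Rewriting supply in inverse form: P = 134 + 2Q.
Without the tax, 142 - 2Q = 134 + 2Q so Q* = 2 and P* = 138.
A tax on buyers shifts demand down by 2.5: (142 - 2.5) - 2Q = 134 + 2Q, so Q_t = 1.375. Buyers pay P_b = 139.25; sellers receive P_s = P_b - 2.5 = 136.75.
Revenue is the tax times quantity traded: 2.5 x 1.375 = 3.4375.

3.44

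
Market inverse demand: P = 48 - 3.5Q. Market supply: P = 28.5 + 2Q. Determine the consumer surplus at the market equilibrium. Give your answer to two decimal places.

22.00

Set 48 - 3.5Q = 28.5 + 2Q, which gives 19.5 = 5.5Q, so Q* = 3.5455 and P* = 48 - 3.5(3.5455) = 35.5909.
CS is the area between the demand curve and P* from 0 to Q*: (1/2)(3.5455)(12.4091) = 21.9979.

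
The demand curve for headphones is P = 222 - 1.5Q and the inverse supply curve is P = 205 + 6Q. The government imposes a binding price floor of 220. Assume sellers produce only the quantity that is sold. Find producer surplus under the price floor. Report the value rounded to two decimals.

14.67

Without the control, 222 - 1.5Q = 205 + 6Q so Q* = 2.2667 and P* = 218.6.
At P = 220, buyers demand (222 - 220)/1.5 = 1.3333 while sellers would supply more, so the quantity traded is 1.3333 at price 220.
The supply price at Q = 1.3333 is 213. PS is the trapezoid between 220 and supply over [0, 1.3333]: (1/2)[(220 - 205) + (220 - 213)](1.3333) = 14.6667.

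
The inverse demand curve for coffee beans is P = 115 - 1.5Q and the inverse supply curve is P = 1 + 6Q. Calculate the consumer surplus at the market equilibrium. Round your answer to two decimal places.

Setting demand equal to supply, 114 = 7.5Q, so Q* = 15.2 and P* = 92.2.
The demand choke price is 115, so CS = (1/2)(Q*)(115 - P*) = (1/2)(15.2)(22.8) = 173.28.

173.28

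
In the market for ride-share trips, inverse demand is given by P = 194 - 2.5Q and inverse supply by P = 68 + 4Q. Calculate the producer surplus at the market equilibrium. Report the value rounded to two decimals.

Equilibrium: 194 - 2.5Q = 68 + 4Q, so Q* = 19.3846 and P* = 145.5385.
The supply curve's price intercept is 68, so PS = (1/2)(Q*)(P* - 68) = (1/2)(19.3846)(77.5385) = 751.5266.

751.53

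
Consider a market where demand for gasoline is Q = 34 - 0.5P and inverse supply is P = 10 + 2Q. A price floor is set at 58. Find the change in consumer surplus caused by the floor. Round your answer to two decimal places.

-185.25

Rewriting demand in inverse form: P = 68 - 2Q.
Without the control, 68 - 2Q = 10 + 2Q so Q* = 14.5 and P* = 39.
At the floor price 58, quantity demanded is (68 - 58)/2 = 5; demand is the short side, so Q = 5 trades at P = 58.
CS goes from (1/2)(14.5)(29) = 210.25 to 25 (computed as (68 - 58)(5) - (1/2)(2)(5)^2), a change of -185.25.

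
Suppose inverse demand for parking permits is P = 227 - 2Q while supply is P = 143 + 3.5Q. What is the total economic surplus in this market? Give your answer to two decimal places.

Set 227 - 2Q = 143 + 3.5Q, which gives 84 = 5.5Q, so Q* = 15.2727 and P* = 227 - 2(15.2727) = 196.4545.
Total surplus is the full triangle between the curves from 0 to Q*: (1/2)(15.2727)(227 - 143) = 641.4545.

641.45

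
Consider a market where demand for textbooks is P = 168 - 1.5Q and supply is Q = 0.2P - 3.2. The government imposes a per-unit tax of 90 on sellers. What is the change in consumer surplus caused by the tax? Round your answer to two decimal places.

-341.89

Rewriting supply in inverse form: P = 16 + 5Q.
Without the tax, 168 - 1.5Q = 16 + 5Q so Q* = 23.3846 and P* = 132.9231.
With the tax, sellers need 90 more per unit: 168 - 1.5Q = 16 + 5Q + 90, so Q_t = 9.5385. Buyers pay P_b = 153.6923; sellers receive P_s = P_b - 90 = 63.6923.
CS falls from (1/2)(23.3846)(35.0769) = 410.1302 to (1/2)(9.5385)(14.3077) = 68.2367, a change of -341.8935.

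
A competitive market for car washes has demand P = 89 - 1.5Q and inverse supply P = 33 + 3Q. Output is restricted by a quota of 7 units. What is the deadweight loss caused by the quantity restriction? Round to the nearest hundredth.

Unrestricted equilibrium: Q* = (89 - 33)/(1.5 + 3) = 12.4444.
At Q = 7 the demand price is 89 - 1.5(7) = 78.5 and the supply price is 33 + 3(7) = 54.
DWL = (1/2)(gap between curves at 7) x (Q* - 7) = (1/2)(24.5)(5.4444) = 66.6944.

66.69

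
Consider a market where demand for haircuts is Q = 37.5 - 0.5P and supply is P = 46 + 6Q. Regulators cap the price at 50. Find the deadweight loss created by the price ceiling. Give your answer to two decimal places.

35.01

Rewriting demand in inverse form: P = 75 - 2Q.
Free-market equilibrium: 75 - 2Q = 46 + 6Q gives Q* = 3.625, P* = 67.75.
At P = 50, sellers supply (50 - 46)/6 = 0.6667 while buyers want more, so the quantity traded is 0.6667 at price 50.
The lost-trades triangle has base Q* - 0.6667 = 2.9583 and height equal to the gap between the curves at Q = 0.6667, which is 73.6667 - 50 = 23.6667. DWL = (1/2)(2.9583)(23.6667) = 35.0069.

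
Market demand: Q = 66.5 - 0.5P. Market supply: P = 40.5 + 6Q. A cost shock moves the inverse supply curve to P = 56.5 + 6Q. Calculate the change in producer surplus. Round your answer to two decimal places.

Rewriting demand in inverse form: P = 133 - 2Q.
Initial equilibrium: Q_0 = 11.5625, P_0 = 109.875; CS_0 = (1/2)(11.5625)(23.125) = 133.6914, PS_0 = (1/2)(11.5625)(69.375) = 401.0742.
New equilibrium: 133 - 2Q = 56.5 + 6Q gives Q_1 = 9.5625, P_1 = 113.875; CS_1 = 91.4414, PS_1 = 274.3242.
Change in producer surplus = 274.3242 - 401.0742 = -126.75.

-126.75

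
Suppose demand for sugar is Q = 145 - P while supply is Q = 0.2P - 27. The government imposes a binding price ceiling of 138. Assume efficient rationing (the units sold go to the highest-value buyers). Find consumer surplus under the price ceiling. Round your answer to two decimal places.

Rewriting demand in inverse form: P = 145 - Q.
Rewriting supply in inverse form: P = 135 + 5Q.
Free-market equilibrium: 145 - Q = 135 + 5Q gives Q* = 1.6667, P* = 143.3333.
At P = 138, sellers supply (138 - 135)/5 = 0.6 while buyers want more, so the quantity traded is 0.6 at price 138.
The demand price at Q = 0.6 is 144.4. CS is the trapezoid between demand and 138 over [0, 0.6]: (1/2)[(145 - 138) + (144.4 - 138)](0.6) = 4.02.

4.02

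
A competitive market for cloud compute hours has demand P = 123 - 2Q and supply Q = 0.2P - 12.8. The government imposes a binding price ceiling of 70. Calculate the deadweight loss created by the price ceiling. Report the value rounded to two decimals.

182.88

Rewriting supply in inverse form: P = 64 + 5Q.
Without the control, 123 - 2Q = 64 + 5Q so Q* = 8.4286 and P* = 106.1429.
At the ceiling price 70, quantity supplied is (70 - 64)/5 = 1.2; supply is the short side, so Q = 1.2 trades at P = 70.
At Q = 1.2 the demand price is 120.6 and the supply price is 70. Deadweight loss is the triangle between the curves from 1.2 to 8.4286: (1/2)(120.6 - 70)(8.4286 - 1.2) = 182.8829.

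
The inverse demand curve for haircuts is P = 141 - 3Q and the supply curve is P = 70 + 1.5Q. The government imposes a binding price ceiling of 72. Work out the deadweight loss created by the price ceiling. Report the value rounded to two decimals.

469.44

Free-market equilibrium: 141 - 3Q = 70 + 1.5Q gives Q* = 15.7778, P* = 93.6667.
At the ceiling price 72, quantity supplied is (72 - 70)/1.5 = 1.3333; supply is the short side, so Q = 1.3333 trades at P = 72.
The lost-trades triangle has base Q* - 1.3333 = 14.4444 and height equal to the gap between the curves at Q = 1.3333, which is 137 - 72 = 65. DWL = (1/2)(14.4444)(65) = 469.4444.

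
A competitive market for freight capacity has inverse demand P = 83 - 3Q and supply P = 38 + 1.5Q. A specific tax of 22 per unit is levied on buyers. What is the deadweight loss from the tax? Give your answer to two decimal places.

53.78

Without the tax, 83 - 3Q = 38 + 1.5Q so Q* = 10 and P* = 53.
A tax on buyers shifts demand down by 22: (83 - 22) - 3Q = 38 + 1.5Q, so Q_t = 5.1111. Buyers pay P_b = 67.6667; sellers receive P_s = P_b - 22 = 45.6667.
The welfare triangle lost has base Q* - Q_t = 4.8889 and height t = 22, so DWL = (1/2)(4.8889)(22) = 53.7778.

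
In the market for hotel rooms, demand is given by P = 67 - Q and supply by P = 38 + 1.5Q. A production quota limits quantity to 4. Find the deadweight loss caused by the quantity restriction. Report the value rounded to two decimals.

72.20

Unrestricted equilibrium: Q* = (67 - 38)/(1 + 1.5) = 11.6.
At Q = 4 the demand price is 67 - (4) = 63 and the supply price is 38 + 1.5(4) = 44.
DWL = (1/2)(gap between curves at 4) x (Q* - 4) = (1/2)(19)(7.6) = 72.2.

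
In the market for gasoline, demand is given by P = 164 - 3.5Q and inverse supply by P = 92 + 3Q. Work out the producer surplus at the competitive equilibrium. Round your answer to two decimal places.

184.05

Setting demand equal to supply, 72 = 6.5Q, so Q* = 11.0769 and P* = 125.2308.
PS is the area between P* and the supply curve from 0 to Q*: (1/2)(11.0769)(33.2308) = 184.0473.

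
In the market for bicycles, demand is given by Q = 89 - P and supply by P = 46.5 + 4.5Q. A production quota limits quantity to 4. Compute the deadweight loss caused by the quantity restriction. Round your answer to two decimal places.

Rewriting demand in inverse form: P = 89 - Q.
Without the quota, 89 - Q = 46.5 + 4.5Q gives Q* = 7.7273.
At Q = 4 the demand price is 89 - (4) = 85 and the supply price is 46.5 + 4.5(4) = 64.5.
DWL = (1/2)(gap between curves at 4) x (Q* - 4) = (1/2)(20.5)(3.7273) = 38.2045.

38.20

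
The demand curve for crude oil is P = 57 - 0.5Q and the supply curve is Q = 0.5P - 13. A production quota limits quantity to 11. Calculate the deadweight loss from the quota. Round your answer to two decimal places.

2.45

Rewriting supply in inverse form: P = 26 + 2Q.
Without the quota, 57 - 0.5Q = 26 + 2Q gives Q* = 12.4.
At Q = 11 the demand price is 57 - 0.5(11) = 51.5 and the supply price is 26 + 2(11) = 48.
DWL = (1/2)(gap between curves at 11) x (Q* - 11) = (1/2)(3.5)(1.4) = 2.45.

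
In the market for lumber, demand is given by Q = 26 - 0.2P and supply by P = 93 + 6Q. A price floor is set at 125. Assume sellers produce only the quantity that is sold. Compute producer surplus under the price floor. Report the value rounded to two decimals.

29.00

Rewriting demand in inverse form: P = 130 - 5Q.
Without the control, 130 - 5Q = 93 + 6Q so Q* = 3.3636 and P* = 113.1818.
At the floor price 125, quantity demanded is (130 - 125)/5 = 1; demand is the short side, so Q = 1 trades at P = 125.
The supply price at Q = 1 is 99. PS is the trapezoid between 125 and supply over [0, 1]: (1/2)[(125 - 93) + (125 - 99)](1) = 29.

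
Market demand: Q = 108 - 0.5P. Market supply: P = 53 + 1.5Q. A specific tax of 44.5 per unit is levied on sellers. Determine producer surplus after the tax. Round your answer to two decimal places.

859.73

Rewriting demand in inverse form: P = 216 - 2Q.
Without the tax, 216 - 2Q = 53 + 1.5Q so Q* = 46.5714 and P* = 122.8571.
With the tax, sellers need 44.5 more per unit: 216 - 2Q = 53 + 1.5Q + 44.5, so Q_t = 33.8571. Buyers pay P_b = 148.2857; sellers receive P_s = P_b - 44.5 = 103.7857.
PS = (1/2)(Q_t)(P_s - 53) = (1/2)(33.8571)(50.7857) = 859.7296.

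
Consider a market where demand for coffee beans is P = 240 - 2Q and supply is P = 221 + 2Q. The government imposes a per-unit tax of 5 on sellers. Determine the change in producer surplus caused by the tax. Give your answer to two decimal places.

-10.31

Pre-tax equilibrium: 240 - 2Q = 221 + 2Q gives Q* = 4.75, P* = 230.5.
With the tax, sellers need 5 more per unit: 240 - 2Q = 221 + 2Q + 5, so Q_t = 3.5. Buyers pay P_b = 233; sellers receive P_s = P_b - 5 = 228.
Producers lose the trapezoid between P_s and P* out to Q_t plus the triangle from Q_t to Q*: change in PS = 12.25 - 22.5625 = -10.3125.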